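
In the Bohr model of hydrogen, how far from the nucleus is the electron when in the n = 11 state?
6.403044 nm (or 64.030442 Å)

The Bohr radius formula is:
r_n = n² a₀ / Z

where a₀ = 0.052917721 nm is the Bohr radius.

For H (Z = 1) at n = 11:
r_11 = 11² × 0.052917721 nm / 1
r_11 = 121 × 0.052917721 nm / 1
r_11 = 6.4030442 nm / 1
r_11 = 6.403044 nm

The electron orbits at approximately 6.403044 nm from the nucleus.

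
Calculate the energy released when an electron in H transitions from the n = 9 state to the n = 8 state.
0.04 eV

The energy levels are E_n = -13.6057 eV / n².

Energy at n = 9: E_9 = -13.6057 / 9² = -0.16797 eV
Energy at n = 8: E_8 = -13.6057 / 8² = -0.21259 eV

For emission (electron falling to lower state), the photon energy is:
E_photon = E_9 - E_8 = |-0.16797 - (-0.21259)|
E_photon = 0.04 eV

This energy is carried away by the emitted photon.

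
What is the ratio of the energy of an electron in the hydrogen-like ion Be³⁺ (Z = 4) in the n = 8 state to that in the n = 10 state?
1.5625

Using E_n = -13.6057 Z² / n² eV with Z = 4:

E_8 = -13.6057 × 4² / 8² = -217.6912 / 64 = -3.401425000 eV
E_10 = -13.6057 × 4² / 10² = -217.6912 / 100 = -2.176912000 eV

The ratio is:
E_8/E_10 = (-3.401425000) / (-2.176912000)
E_8/E_10 = (-217.6912/64) / (-217.6912/100)
E_8/E_10 = 100/64
E_8/E_10 = 1.5625
(Note: the Z² factors cancel in the ratio.)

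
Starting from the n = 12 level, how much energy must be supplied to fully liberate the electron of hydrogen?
0.0945 eV

The ionization energy is the energy needed to remove the electron completely (n → ∞).

For hydrogen, E_n = -13.6057 eV / n².

At n = 12: E_12 = -13.6057 / 12² = -0.0944840 eV
At n = ∞: E_∞ = 0 eV

Ionization energy = E_∞ - E_12 = 0 - (-0.0944840) = 0.0944840 eV
Ionization energy ≈ 0.0945 eV

This is also called the binding energy of the electron in state n = 12.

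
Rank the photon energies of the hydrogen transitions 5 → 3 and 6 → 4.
5 → 3

Calculate the energy for each transition:

Transition 5 → 3:
ΔE₁ = |E_3 - E_5| = |-13.6057/3² - (-13.6057/5²)|
ΔE₁ = |-1.51174444 - (-0.54422800)| = 0.96752 eV

Transition 6 → 4:
ΔE₂ = |E_4 - E_6| = |-13.6057/4² - (-13.6057/6²)|
ΔE₂ = |-0.85035625 - (-0.37793611)| = 0.47242 eV

Since 0.96752 eV > 0.47242 eV, the transition 5 → 3 emits the more energetic photon.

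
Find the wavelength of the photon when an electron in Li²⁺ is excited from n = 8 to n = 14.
962.197795 nm

First, find the transition energy using E_n = -13.6057 Z² / n² eV:
E_8 = -13.6057 × 3² / 8² = -1.9133015625 eV
E_14 = -13.6057 × 3² / 14² = -0.6247515306 eV

Photon energy: |ΔE| = |E_14 - E_8| = 1.2885500319 eV

Convert to wavelength using E = hc/λ with hc = 1239.84 eV·nm:
λ = hc/E = 1239.84 eV·nm / 1.2885500319 eV
λ = 962.197795 nm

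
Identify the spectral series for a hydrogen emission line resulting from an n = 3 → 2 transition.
Balmer series

The spectral series in hydrogen are named based on the final (lower) energy level:
- Lyman series: n_final = 1 (ultraviolet)
- Balmer series: n_final = 2 (visible/near-UV)
- Paschen series: n_final = 3 (infrared)
- Brackett series: n_final = 4 (infrared)
- Pfund series: n_final = 5 (far infrared)

Since this transition ends at n = 2, it belongs to the Balmer series.

For reference, this 3 → 2 line has photon energy
ΔE = 13.6057 eV × (1/2² - 1/3²) = 1.889680556 eV,
corresponding to wavelength λ = hc/ΔE = 1239.84 eV·nm / 1.889680556 eV = 656.11089 nm in the visible/near-UV region.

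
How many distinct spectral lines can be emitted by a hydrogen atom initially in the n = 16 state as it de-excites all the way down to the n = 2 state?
105

The electron can occupy levels n = 2, 3, ..., 16 during de-excitation — that is m = 16 - 2 + 1 = 15 distinct levels.

The number of distinct spectral lines equals the number of ways to choose 2 of these m levels (each pair gives one possible emission transition):

Number of lines = m(m-1)/2 = 15×14/2 = 105

These correspond to all possible transitions between the 15 levels:
16 → 15, 16 → 14, 16 → 13, 16 → 12, 16 → 11, 16 → 10, 16 → 9, 16 → 8...

Each transition produces a photon with a unique energy (and thus wavelength). This count does not depend on Z.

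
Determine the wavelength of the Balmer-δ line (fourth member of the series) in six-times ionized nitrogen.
8.37 nm

The lines of a series are numbered from the longest wavelength (smallest ΔE) outward; the fourth line is the transition from n = n_f + 4 to n_f.
The Balmer series has all transitions ending at n_f = 2.

For N⁶⁺ (Z = 7), the fourth line (δ-line) is the jump from n = 6 to n = 2:
E_6 = -13.6057 × 7² / 6² = -18.5189 eV
E_2 = -13.6057 × 7² / 2² = -166.6698 eV
ΔE = E_6 - E_2 = 148.1509 eV

λ = hc/E = 1239.84 eV·nm / 148.1509 eV
λ = 8.37 nm

This is the δ-line of the Balmer series in N⁶⁺.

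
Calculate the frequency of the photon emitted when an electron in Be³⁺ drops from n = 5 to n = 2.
1.1054e+16 Hz

First, find the transition energy:
E_5 = -13.6057 × 4² / 5² = -8.7076480 eV
E_2 = -13.6057 × 4² / 2² = -54.4228000 eV
|ΔE| = |E_2 - E_5| = 45.7151520 eV

Convert to Joules: E = 45.7151520 eV × (1.602177 × 10⁻¹⁹ J/eV) = 7.324377e-18 J

Using E = hf:
f = E/h = 7.324377e-18 J / (6.62607 × 10⁻³⁴ J·s)
f = 1.1054e+16 Hz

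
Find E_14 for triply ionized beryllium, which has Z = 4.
-1.110669 eV

For hydrogen-like ions, the energy levels scale with Z²:
E_n = -13.6057 Z² / n² eV

For Be³⁺ (Z = 4) at n = 14:
E_14 = -13.6057 × 4² / 14²
E_14 = -13.6057 × 16 / 196
E_14 = -217.6912 / 196
E_14 = -1.110669 eV

The energy is 16 times more negative than hydrogen at the same n due to the stronger nuclear charge.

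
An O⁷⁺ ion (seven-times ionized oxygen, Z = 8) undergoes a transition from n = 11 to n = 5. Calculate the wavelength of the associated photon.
44.866 nm

First, find the transition energy using E_n = -13.6057 Z² / n² eV:
E_11 = -13.6057 × 8² / 11² = -7.19640 eV
E_5 = -13.6057 × 8² / 5² = -34.83059 eV

Photon energy: |ΔE| = |E_5 - E_11| = 27.63419 eV

Convert to wavelength using E = hc/λ with hc = 1239.84 eV·nm:
λ = hc/E = 1239.84 eV·nm / 27.63419 eV
λ = 44.866 nm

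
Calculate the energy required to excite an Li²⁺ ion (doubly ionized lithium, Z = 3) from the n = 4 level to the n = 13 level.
6.929 eV

The energy levels of a hydrogen-like atom are E_n = -13.6057 Z² eV / n².

Energy at n = 4: E_4 = -13.6057 × 3² / 4² = -7.653206 eV
Energy at n = 13: E_13 = -13.6057 × 3² / 13² = -0.724564 eV

The excitation energy is the difference:
ΔE = E_13 - E_4
ΔE = -0.724564 - (-7.653206)
ΔE = 6.929 eV

Since this is positive, energy must be absorbed (photon absorption).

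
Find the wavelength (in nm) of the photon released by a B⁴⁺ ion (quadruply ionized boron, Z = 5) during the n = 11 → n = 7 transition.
300.16 nm

First, find the transition energy using E_n = -13.6057 Z² / n² eV:
E_11 = -13.6057 × 5² / 11² = -2.811095 eV
E_7 = -13.6057 × 5² / 7² = -6.941684 eV

Photon energy: |ΔE| = |E_7 - E_11| = 4.130589 eV

Convert to wavelength using E = hc/λ with hc = 1239.84 eV·nm:
λ = hc/E = 1239.84 eV·nm / 4.130589 eV
λ = 300.16 nm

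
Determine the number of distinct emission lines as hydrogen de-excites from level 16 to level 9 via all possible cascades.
28

The electron can occupy levels n = 9, 10, ..., 16 during de-excitation — that is m = 16 - 9 + 1 = 8 distinct levels.

The number of distinct spectral lines equals the number of ways to choose 2 of these m levels (each pair gives one possible emission transition):

Number of lines = m(m-1)/2 = 8×7/2 = 28

These correspond to all possible transitions between the 8 levels:
16 → 15, 16 → 14, 16 → 13, 16 → 12, 16 → 11, 16 → 10, 16 → 9, 15 → 14...

Each transition produces a photon with a unique energy (and thus wavelength). This count does not depend on Z.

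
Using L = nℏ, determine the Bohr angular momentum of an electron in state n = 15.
1.58e-33 J·s (or 15ℏ)

In the Bohr model, angular momentum is quantized:
L = nℏ

where ℏ = h/(2π) = 1.0546e-34 J·s

For n = 15:
L = 15 × 1.0546e-34 J·s
L = 1.58e-33 J·s

This can also be written as L = 15ℏ.
The angular momentum is an integer multiple of the reduced Planck constant.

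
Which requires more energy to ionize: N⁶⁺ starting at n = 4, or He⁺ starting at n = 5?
N⁶⁺ at n = 4 (E = -41.667 eV)

Using E_n = -13.6057 Z² / n² eV:

N⁶⁺ (Z = 7) at n = 4:
E = -13.6057 × 7² / 4² = -13.6057 × 49 / 16 = -41.667456 eV

He⁺ (Z = 2) at n = 5:
E = -13.6057 × 2² / 5² = -13.6057 × 4 / 25 = -2.176912 eV

Since -41.667456 eV < -2.176912 eV,
N⁶⁺ at n = 4 is more tightly bound (requires more energy to ionize).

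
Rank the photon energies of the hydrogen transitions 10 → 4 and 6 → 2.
6 → 2

Calculate the energy for each transition:

Transition 10 → 4:
ΔE₁ = |E_4 - E_10| = |-13.6057/4² - (-13.6057/10²)|
ΔE₁ = |-0.8503562500 - (-0.1360570000)| = 0.7142993 eV

Transition 6 → 2:
ΔE₂ = |E_2 - E_6| = |-13.6057/2² - (-13.6057/6²)|
ΔE₂ = |-3.4014250000 - (-0.3779361111)| = 3.0234889 eV

Since 3.0234889 eV > 0.7142993 eV, the transition 6 → 2 emits the more energetic photon.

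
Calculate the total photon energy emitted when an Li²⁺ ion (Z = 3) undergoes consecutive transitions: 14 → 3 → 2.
29.98807 eV

The energy levels of Li²⁺ are E_n = -13.6057 × 3² / n² eV.

First transition (14 → 3):
ΔE₁ = |E_3 - E_14|
ΔE₁ = |-13.60570000000 - (-0.62475153061)| = 12.98094847 eV

Second transition (3 → 2):
ΔE₂ = |E_2 - E_3|
ΔE₂ = |-30.61282500000 - (-13.60570000000)| = 17.00712500 eV

Total energy released:
E_total = ΔE₁ + ΔE₂ = 12.98094847 + 17.00712500 = 29.98807 eV

Note: This equals the direct transition 14 → 2: 29.98807 eV ✓
Energy is conserved regardless of the path taken.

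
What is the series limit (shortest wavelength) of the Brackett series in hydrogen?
1458.024 nm

The series limit corresponds to the transition from n = ∞ to n = 4.
This is the highest energy (shortest wavelength) transition in the Brackett series.

E_∞ = 0 eV
E_4 = -13.6057 / 4² = -0.850356250 eV

Energy at series limit:
ΔE = E_∞ - E_4 = 0 - (-0.850356250) = 0.850356250 eV
λ = hc/E = 1239.84 eV·nm / 0.850356250 eV = 1458.024 nm

This energy equals the ionization energy from the n = 4 state of hydrogen.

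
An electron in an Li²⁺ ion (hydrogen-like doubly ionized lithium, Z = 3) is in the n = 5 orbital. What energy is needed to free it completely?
4.90 eV

The ionization energy is the energy needed to remove the electron completely (n → ∞).

For a hydrogen-like ion with Z = 3, E_n = -13.6057 Z² / n² eV.

At n = 5: E_5 = -13.6057 × 3² / 5² = -4.89805 eV
At n = ∞: E_∞ = 0 eV

Ionization energy = E_∞ - E_5 = 0 - (-4.89805) = 4.89805 eV
Ionization energy ≈ 4.90 eV

This is also called the binding energy of the electron in state n = 5.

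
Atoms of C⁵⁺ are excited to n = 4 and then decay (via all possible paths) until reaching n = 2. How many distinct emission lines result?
3

The electron can occupy levels n = 2, 3, ..., 4 during de-excitation — that is m = 4 - 2 + 1 = 3 distinct levels.

The number of distinct spectral lines equals the number of ways to choose 2 of these m levels (each pair gives one possible emission transition):

Number of lines = m(m-1)/2 = 3×2/2 = 3

These correspond to all possible transitions between the 3 levels:
4 → 3, 4 → 2, 3 → 2

Each transition produces a photon with a unique energy (and thus wavelength). This count does not depend on Z.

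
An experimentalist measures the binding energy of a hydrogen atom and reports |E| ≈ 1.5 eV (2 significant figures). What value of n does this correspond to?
n = 3

The exact energy levels follow E_n = -13.6057 eV / n².

The measured value (-1.5 eV) is reported to only 2 significant figures, so we must test candidate n values and see which one matches to that precision.

Candidate energies:
  n = 1:  E = -13.6057/1² = -13.605700 eV
  n = 2:  E = -13.6057/2² = -3.401425 eV
  n = 3:  E = -13.6057/3² = -1.511744 eV  ← matches
  n = 4:  E = -13.6057/4² = -0.850356 eV
  n = 5:  E = -13.6057/5² = -0.544228 eV

Checking against the measurement of -1.5 eV (2 sig figs), only n = 3 agrees:
E_3 = -1.511744 eV, which rounds to -1.5 eV ✓

Therefore n = 3.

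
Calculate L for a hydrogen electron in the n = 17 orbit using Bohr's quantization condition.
1.79e-33 J·s (or 17ℏ)

In the Bohr model, angular momentum is quantized:
L = nℏ

where ℏ = h/(2π) = 1.0546e-34 J·s

For n = 17:
L = 17 × 1.0546e-34 J·s
L = 1.79e-33 J·s

This can also be written as L = 17ℏ.
The angular momentum is an integer multiple of the reduced Planck constant.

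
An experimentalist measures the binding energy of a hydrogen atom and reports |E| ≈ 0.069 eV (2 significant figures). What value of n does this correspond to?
n = 14

The exact energy levels follow E_n = -13.6057 eV / n².

The measured value (-0.069 eV) is reported to only 2 significant figures, so we must test candidate n values and see which one matches to that precision.

Candidate energies:
  n = 12:  E = -13.6057/12² = -0.09448 eV
  n = 13:  E = -13.6057/13² = -0.08051 eV
  n = 14:  E = -13.6057/14² = -0.06942 eV  ← matches
  n = 15:  E = -13.6057/15² = -0.06047 eV
  n = 16:  E = -13.6057/16² = -0.05315 eV

Checking against the measurement of -0.069 eV (2 sig figs), only n = 14 agrees:
E_14 = -0.06942 eV, which rounds to -0.069 eV ✓

Therefore n = 14.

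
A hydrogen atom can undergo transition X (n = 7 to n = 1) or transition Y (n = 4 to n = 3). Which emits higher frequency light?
7 → 1

Calculate the energy for each transition:

Transition 7 → 1:
ΔE₁ = |E_1 - E_7| = |-13.6057/1² - (-13.6057/7²)|
ΔE₁ = |-13.605700000 - (-0.277667347)| = 13.328033 eV

Transition 4 → 3:
ΔE₂ = |E_3 - E_4| = |-13.6057/3² - (-13.6057/4²)|
ΔE₂ = |-1.511744444 - (-0.850356250)| = 0.661388 eV

Since 13.328033 eV > 0.661388 eV, the transition 7 → 1 emits the more energetic photon.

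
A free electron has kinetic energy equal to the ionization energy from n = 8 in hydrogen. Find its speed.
2.73e+05 m/s (or 0.091% of c)

The binding energy at n = 8 for hydrogen is:
E_8 = -13.6057/8² = -0.212589 eV
|E_8| = 0.212589 eV

Convert to Joules:
KE = 0.212589 eV × (1.602177 × 10⁻¹⁹ J/eV) = 3.4061e-20 J

Using KE = ½mv²:
v = √(2·KE/m_e)
v = √(2 × 3.4061e-20 J / 9.10938 × 10⁻³¹ kg)
v = 2.73e+05 m/s

This is approximately 0.091% the speed of light.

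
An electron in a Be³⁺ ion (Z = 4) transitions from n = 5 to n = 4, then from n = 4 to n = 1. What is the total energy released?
208.98355 eV

The energy levels of Be³⁺ are E_n = -13.6057 × 4² / n² eV.

First transition (5 → 4):
ΔE₁ = |E_4 - E_5|
ΔE₁ = |-13.60570000000 - (-8.70764800000)| = 4.89805200 eV

Second transition (4 → 1):
ΔE₂ = |E_1 - E_4|
ΔE₂ = |-217.69120000000 - (-13.60570000000)| = 204.08550000 eV

Total energy released:
E_total = ΔE₁ + ΔE₂ = 4.89805200 + 204.08550000 = 208.98355 eV

Note: This equals the direct transition 5 → 1: 208.98355 eV ✓
Energy is conserved regardless of the path taken.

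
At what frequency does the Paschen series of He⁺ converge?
1.46e+15 Hz

The series limit corresponds to the transition from n = ∞ to n = 3.
This is the highest energy (shortest wavelength) transition in the Paschen series.

E_∞ = 0 eV
E_3 = -13.6057 × 2² / 3² = -6.0469778 eV

Energy at series limit:
ΔE = E_∞ - E_3 = 0 - (-6.0469778) = 6.0469778 eV
E = 6.0469778 eV × (1.602177 × 10⁻¹⁹ J/eV) = 9.6883e-19 J
f = E/h = 9.6883e-19 J / (6.62607 × 10⁻³⁴ J·s) = 1.46e+15 Hz

This energy equals the ionization energy from the n = 3 state of He⁺.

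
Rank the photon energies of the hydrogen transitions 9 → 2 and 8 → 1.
8 → 1

Calculate the energy for each transition:

Transition 9 → 2:
ΔE₁ = |E_2 - E_9| = |-13.6057/2² - (-13.6057/9²)|
ΔE₁ = |-3.401425000000 - (-0.167971604938)| = 3.233453395 eV

Transition 8 → 1:
ΔE₂ = |E_1 - E_8| = |-13.6057/1² - (-13.6057/8²)|
ΔE₂ = |-13.605700000000 - (-0.212589062500)| = 13.393110938 eV

Since 13.393110938 eV > 3.233453395 eV, the transition 8 → 1 emits the more energetic photon.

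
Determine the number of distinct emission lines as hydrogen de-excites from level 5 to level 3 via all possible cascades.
3

The electron can occupy levels n = 3, 4, ..., 5 during de-excitation — that is m = 5 - 3 + 1 = 3 distinct levels.

The number of distinct spectral lines equals the number of ways to choose 2 of these m levels (each pair gives one possible emission transition):

Number of lines = m(m-1)/2 = 3×2/2 = 3

These correspond to all possible transitions between the 3 levels:
5 → 4, 5 → 3, 4 → 3

Each transition produces a photon with a unique energy (and thus wavelength). This count does not depend on Z.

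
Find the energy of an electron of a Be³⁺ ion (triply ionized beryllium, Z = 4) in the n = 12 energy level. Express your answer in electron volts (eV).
-1.511744 eV

The energy levels of a hydrogen-like atom are given by:
E_n = -13.6057 Z² / n² eV  (with Z = 4 for Be³⁺)

For n = 12:
E_12 = -13.6057 × 4² / 12²
E_12 = -13.6057 × 16 / 144
E_12 = -1.511744 eV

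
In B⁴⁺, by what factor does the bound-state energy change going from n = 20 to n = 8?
6.250000

Using E_n = -13.6057 Z² / n² eV with Z = 5:

E_8 = -13.6057 × 5² / 8² = -340.1425 / 64 = -5.314726562500 eV
E_20 = -13.6057 × 5² / 20² = -340.1425 / 400 = -0.850356250000 eV

The ratio is:
E_8/E_20 = (-5.314726562500) / (-0.850356250000)
E_8/E_20 = (-340.1425/64) / (-340.1425/400)
E_8/E_20 = 400/64
E_8/E_20 = 6.250000
(Note: the Z² factors cancel in the ratio.)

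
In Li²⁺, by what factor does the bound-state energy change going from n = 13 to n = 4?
10.5625

Using E_n = -13.6057 Z² / n² eV with Z = 3:

E_4 = -13.6057 × 3² / 4² = -122.4513 / 16 = -7.65320625 eV
E_13 = -13.6057 × 3² / 13² = -122.4513 / 169 = -0.72456391 eV

The ratio is:
E_4/E_13 = (-7.65320625) / (-0.72456391)
E_4/E_13 = (-122.4513/16) / (-122.4513/169)
E_4/E_13 = 169/16
E_4/E_13 = 10.5625
(Note: the Z² factors cancel in the ratio.)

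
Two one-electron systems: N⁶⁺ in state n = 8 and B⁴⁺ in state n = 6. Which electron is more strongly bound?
N⁶⁺ at n = 8 (E = -10.4169 eV)

Using E_n = -13.6057 Z² / n² eV:

N⁶⁺ (Z = 7) at n = 8:
E = -13.6057 × 7² / 8² = -13.6057 × 49 / 64 = -10.4168641 eV

B⁴⁺ (Z = 5) at n = 6:
E = -13.6057 × 5² / 6² = -13.6057 × 25 / 36 = -9.4484028 eV

Since -10.4168641 eV < -9.4484028 eV,
N⁶⁺ at n = 8 is more tightly bound (requires more energy to ionize).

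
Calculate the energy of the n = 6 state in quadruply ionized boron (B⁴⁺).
-9.45 eV

For hydrogen-like ions, the energy levels scale with Z²:
E_n = -13.6057 Z² / n² eV

For B⁴⁺ (Z = 5) at n = 6:
E_6 = -13.6057 × 5² / 6²
E_6 = -13.6057 × 25 / 36
E_6 = -340.1425 / 36
E_6 = -9.45 eV

The energy is 25 times more negative than hydrogen at the same n due to the stronger nuclear charge.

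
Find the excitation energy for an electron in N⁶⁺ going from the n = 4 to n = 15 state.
38.7044 eV

The energy levels of a hydrogen-like atom are E_n = -13.6057 Z² eV / n².

Energy at n = 4: E_4 = -13.6057 × 7² / 4² = -41.6674563 eV
Energy at n = 15: E_15 = -13.6057 × 7² / 15² = -2.9630191 eV

The excitation energy is the difference:
ΔE = E_15 - E_4
ΔE = -2.9630191 - (-41.6674563)
ΔE = 38.7044 eV

Since this is positive, energy must be absorbed (photon absorption).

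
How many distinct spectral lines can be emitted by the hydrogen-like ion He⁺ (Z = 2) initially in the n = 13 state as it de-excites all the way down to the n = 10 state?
6

The electron can occupy levels n = 10, 11, ..., 13 during de-excitation — that is m = 13 - 10 + 1 = 4 distinct levels.

The number of distinct spectral lines equals the number of ways to choose 2 of these m levels (each pair gives one possible emission transition):

Number of lines = m(m-1)/2 = 4×3/2 = 6

These correspond to all possible transitions between the 4 levels:
13 → 12, 13 → 11, 13 → 10, 12 → 11, 12 → 10, 11 → 10

Each transition produces a photon with a unique energy (and thus wavelength). This count does not depend on Z.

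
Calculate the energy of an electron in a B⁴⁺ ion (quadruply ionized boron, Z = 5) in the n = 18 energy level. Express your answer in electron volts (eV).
-1.0498 eV

The energy levels of a hydrogen-like atom are given by:
E_n = -13.6057 Z² / n² eV  (with Z = 5 for B⁴⁺)

For n = 18:
E_18 = -13.6057 × 5² / 18²
E_18 = -13.6057 × 25 / 324
E_18 = -1.0498 eV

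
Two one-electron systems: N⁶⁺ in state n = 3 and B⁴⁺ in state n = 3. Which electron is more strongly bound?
N⁶⁺ at n = 3 (E = -74.08 eV)

Using E_n = -13.6057 Z² / n² eV:

N⁶⁺ (Z = 7) at n = 3:
E = -13.6057 × 7² / 3² = -13.6057 × 49 / 9 = -74.07548 eV

B⁴⁺ (Z = 5) at n = 3:
E = -13.6057 × 5² / 3² = -13.6057 × 25 / 9 = -37.79361 eV

Since -74.07548 eV < -37.79361 eV,
N⁶⁺ at n = 3 is more tightly bound (requires more energy to ionize).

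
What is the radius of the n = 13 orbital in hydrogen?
8.9431 nm (or 89.4309 Å)

The Bohr radius formula is:
r_n = n² a₀ / Z

where a₀ = 0.0529177 nm is the Bohr radius.

For H (Z = 1) at n = 13:
r_13 = 13² × 0.0529177 nm / 1
r_13 = 169 × 0.0529177 nm / 1
r_13 = 8.94309 nm / 1
r_13 = 8.9431 nm

The electron orbits at approximately 8.9431 nm from the nucleus.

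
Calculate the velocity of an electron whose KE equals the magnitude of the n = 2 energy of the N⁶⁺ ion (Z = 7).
7.6569e+06 m/s (or 2.5541% of c)

The binding energy at n = 2 for N⁶⁺ is:
E_2 = -13.6057 × 7²/2² = -166.669825 eV
|E_2| = 166.669825 eV

Convert to Joules:
KE = 166.669825 eV × (1.602177 × 10⁻¹⁹ J/eV) = 2.670346e-17 J

Using KE = ½mv²:
v = √(2·KE/m_e)
v = √(2 × 2.670346e-17 J / 9.10938 × 10⁻³¹ kg)
v = 7.6569e+06 m/s

This is approximately 2.5541% the speed of light.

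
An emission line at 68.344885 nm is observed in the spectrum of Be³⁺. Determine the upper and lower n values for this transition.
n = 6 → n = 3

First, find the photon energy from the wavelength (hc = 1239.84 eV·nm):
E = hc/λ = 1239.84 eV·nm / 68.344885 nm = 18.140933 eV

The energy levels of Be³⁺ satisfy E_n = -13.6057 × 4² / n² eV, so an emission n_i → n_f releases
ΔE = 13.6057 × 4² × (1/n_f² − 1/n_i²) eV.

Setting ΔE equal to the photon energy:
1/n_f² − 1/n_i² = 18.140933 / (13.6057 × 4²) = 0.083333332

Since 1/n_i² must be positive, we need 1/n_f² > 0.083333332, i.e. n_f ≤ 3. For each allowed n_f, solve n_i = (1/n_f² − 0.083333332)^(−1/2) and check whether it is a whole number:
  n_f = 1: 1/n_i² = 1.000000000 − 0.083333332 = 0.916666668 → n_i = 1.044  (not an integer) ✗
  n_f = 2: 1/n_i² = 0.250000000 − 0.083333332 = 0.166666668 → n_i = 2.449  (not an integer) ✗
  n_f = 3: 1/n_i² = 0.111111111 − 0.083333332 = 0.027777779 → n_i = 6.000  → integer, n_i = 6 ✓

Only n_f = 3 gives an integer upper level, n_i = 6.

The transition is from n = 6 to n = 3 (emission).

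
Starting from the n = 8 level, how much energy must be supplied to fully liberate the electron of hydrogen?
0.21259 eV

The ionization energy is the energy needed to remove the electron completely (n → ∞).

For hydrogen, E_n = -13.6057 eV / n².

At n = 8: E_8 = -13.6057 / 8² = -0.21258906 eV
At n = ∞: E_∞ = 0 eV

Ionization energy = E_∞ - E_8 = 0 - (-0.21258906) = 0.21258906 eV
Ionization energy ≈ 0.21259 eV

This is also called the binding energy of the electron in state n = 8.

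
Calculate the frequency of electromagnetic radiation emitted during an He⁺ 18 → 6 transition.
3.25e+14 Hz

First, find the transition energy:
E_18 = -13.6057 × 2² / 18² = -0.16797 eV
E_6 = -13.6057 × 2² / 6² = -1.51174 eV
|ΔE| = |E_6 - E_18| = 1.34377 eV

Convert to Joules: E = 1.34377 eV × (1.602177 × 10⁻¹⁹ J/eV) = 2.1530e-19 J

Using E = hf:
f = E/h = 2.1530e-19 J / (6.62607 × 10⁻³⁴ J·s)
f = 3.25e+14 Hz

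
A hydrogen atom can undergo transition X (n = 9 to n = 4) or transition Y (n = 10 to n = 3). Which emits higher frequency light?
10 → 3

Calculate the energy for each transition:

Transition 9 → 4:
ΔE₁ = |E_4 - E_9| = |-13.6057/4² - (-13.6057/9²)|
ΔE₁ = |-0.850356250 - (-0.167971605)| = 0.682385 eV

Transition 10 → 3:
ΔE₂ = |E_3 - E_10| = |-13.6057/3² - (-13.6057/10²)|
ΔE₂ = |-1.511744444 - (-0.136057000)| = 1.375687 eV

Since 1.375687 eV > 0.682385 eV, the transition 10 → 3 emits the more energetic photon.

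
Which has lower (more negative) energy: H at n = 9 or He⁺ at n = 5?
He⁺ at n = 5 (E = -2.1769 eV)

Using E_n = -13.6057 Z² / n² eV:

H (Z = 1) at n = 9:
E = -13.6057 × 1² / 9² = -13.6057 × 1 / 81 = -0.1679716 eV

He⁺ (Z = 2) at n = 5:
E = -13.6057 × 2² / 5² = -13.6057 × 4 / 25 = -2.1769120 eV

Since -2.1769120 eV < -0.1679716 eV,
He⁺ at n = 5 is more tightly bound (requires more energy to ionize).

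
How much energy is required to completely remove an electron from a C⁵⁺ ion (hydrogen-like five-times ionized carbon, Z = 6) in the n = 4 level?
30.61283 eV

The ionization energy is the energy needed to remove the electron completely (n → ∞).

For a hydrogen-like ion with Z = 6, E_n = -13.6057 Z² / n² eV.

At n = 4: E_4 = -13.6057 × 6² / 4² = -30.61282500 eV
At n = ∞: E_∞ = 0 eV

Ionization energy = E_∞ - E_4 = 0 - (-30.61282500) = 30.61282500 eV
Ionization energy ≈ 30.61283 eV

This is also called the binding energy of the electron in state n = 4.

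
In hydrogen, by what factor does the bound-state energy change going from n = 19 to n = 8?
5.640625

Using E_n = -13.6057 Z² / n² eV with Z = 1:

E_8 = -13.6057 / 8² = -13.6057 / 64 = -0.212589062500 eV
E_19 = -13.6057 / 19² = -13.6057 / 361 = -0.037688919668 eV

The ratio is:
E_8/E_19 = (-0.212589062500) / (-0.037688919668)
E_8/E_19 = (-13.6057/64) / (-13.6057/361)
E_8/E_19 = 361/64
E_8/E_19 = 5.640625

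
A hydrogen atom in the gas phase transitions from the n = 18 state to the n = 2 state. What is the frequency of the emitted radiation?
8.12307e+14 Hz

First, find the transition energy:
E_18 = -13.6057 / 18² = -0.04199290 eV
E_2 = -13.6057 / 2² = -3.40142500 eV
|ΔE| = |E_2 - E_18| = 3.35943210 eV

Convert to Joules: E = 3.35943210 eV × (1.602177 × 10⁻¹⁹ J/eV) = 5.3824048e-19 J

Using E = hf:
f = E/h = 5.3824048e-19 J / (6.62607 × 10⁻³⁴ J·s)
f = 8.12307e+14 Hz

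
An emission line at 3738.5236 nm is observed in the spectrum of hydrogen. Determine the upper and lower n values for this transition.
n = 8 → n = 5

First, find the photon energy from the wavelength (hc = 1239.84 eV·nm):
E = hc/λ = 1239.84 eV·nm / 3738.5236 nm = 0.33163894 eV

The energy levels of hydrogen satisfy E_n = -13.6057 / n² eV, so an emission n_i → n_f releases
ΔE = 13.6057 × (1/n_f² − 1/n_i²) eV.

Setting ΔE equal to the photon energy:
1/n_f² − 1/n_i² = 0.33163894 / 13.6057 = 0.024375000

Since 1/n_i² must be positive, we need 1/n_f² > 0.024375000, i.e. n_f ≤ 6. For each allowed n_f, solve n_i = (1/n_f² − 0.024375000)^(−1/2) and check whether it is a whole number:
  n_f = 1: 1/n_i² = 1.000000000 − 0.024375000 = 0.975625000 → n_i = 1.012  (not an integer) ✗
  n_f = 2: 1/n_i² = 0.250000000 − 0.024375000 = 0.225625000 → n_i = 2.105  (not an integer) ✗
  n_f = 3: 1/n_i² = 0.111111111 − 0.024375000 = 0.086736111 → n_i = 3.395  (not an integer) ✗
  n_f = 4: 1/n_i² = 0.062500000 − 0.024375000 = 0.038125000 → n_i = 5.121  (not an integer) ✗
  n_f = 5: 1/n_i² = 0.040000000 − 0.024375000 = 0.015625000 → n_i = 8.000  → integer, n_i = 8 ✓
  n_f = 6: 1/n_i² = 0.027777778 − 0.024375000 = 0.003402778 → n_i = 17.143  (not an integer) ✗

Only n_f = 5 gives an integer upper level, n_i = 8.

The transition is from n = 8 to n = 5 (emission).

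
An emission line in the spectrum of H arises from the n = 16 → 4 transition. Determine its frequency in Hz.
1.9276e+14 Hz

First, find the transition energy:
E_16 = -13.6057 / 16² = -0.05314727 eV
E_4 = -13.6057 / 4² = -0.85035625 eV
|ΔE| = |E_4 - E_16| = 0.79720898 eV

Convert to Joules: E = 0.79720898 eV × (1.602177 × 10⁻¹⁹ J/eV) = 1.277270e-19 J

Using E = hf:
f = E/h = 1.277270e-19 J / (6.62607 × 10⁻³⁴ J·s)
f = 1.9276e+14 Hz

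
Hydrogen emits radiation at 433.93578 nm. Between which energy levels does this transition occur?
n = 5 → n = 2

First, find the photon energy from the wavelength (hc = 1239.84 eV·nm):
E = hc/λ = 1239.84 eV·nm / 433.93578 nm = 2.8571970 eV

The energy levels of hydrogen satisfy E_n = -13.6057 / n² eV, so an emission n_i → n_f releases
ΔE = 13.6057 × (1/n_f² − 1/n_i²) eV.

Setting ΔE equal to the photon energy:
1/n_f² − 1/n_i² = 2.8571970 / 13.6057 = 0.21000000

Since 1/n_i² must be positive, we need 1/n_f² > 0.21000000, i.e. n_f ≤ 2. For each allowed n_f, solve n_i = (1/n_f² − 0.21000000)^(−1/2) and check whether it is a whole number:
  n_f = 1: 1/n_i² = 1.00000000 − 0.21000000 = 0.79000000 → n_i = 1.125  (not an integer) ✗
  n_f = 2: 1/n_i² = 0.25000000 − 0.21000000 = 0.04000000 → n_i = 5.000  → integer, n_i = 5 ✓

Only n_f = 2 gives an integer upper level, n_i = 5.

The transition is from n = 5 to n = 2 (emission).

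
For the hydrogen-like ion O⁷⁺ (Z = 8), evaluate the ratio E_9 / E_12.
1.78

Using E_n = -13.6057 Z² / n² eV with Z = 8:

E_9 = -13.6057 × 8² / 9² = -870.7648 / 81 = -10.75018272 eV
E_12 = -13.6057 × 8² / 12² = -870.7648 / 144 = -6.04697778 eV

The ratio is:
E_9/E_12 = (-10.75018272) / (-6.04697778)
E_9/E_12 = (-870.7648/81) / (-870.7648/144)
E_9/E_12 = 144/81
E_9/E_12 = 1.78
(Note: the Z² factors cancel in the ratio.)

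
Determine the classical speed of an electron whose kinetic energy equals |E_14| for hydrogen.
1.56264e+05 m/s (or 0.0521% of c)

The binding energy at n = 14 for hydrogen is:
E_14 = -13.6057/14² = -0.0694168367 eV
|E_14| = 0.0694168367 eV

Convert to Joules:
KE = 0.0694168367 eV × (1.602177 × 10⁻¹⁹ J/eV) = 1.1121806e-20 J

Using KE = ½mv²:
v = √(2·KE/m_e)
v = √(2 × 1.1121806e-20 J / 9.10938 × 10⁻³¹ kg)
v = 1.56264e+05 m/s

This is approximately 0.0521% the speed of light.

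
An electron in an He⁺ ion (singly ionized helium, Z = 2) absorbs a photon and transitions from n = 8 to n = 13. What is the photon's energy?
0.528 eV

The energy levels of a hydrogen-like atom are E_n = -13.6057 Z² eV / n².

Energy at n = 8: E_8 = -13.6057 × 2² / 8² = -0.850356 eV
Energy at n = 13: E_13 = -13.6057 × 2² / 13² = -0.322028 eV

The excitation energy is the difference:
ΔE = E_13 - E_8
ΔE = -0.322028 - (-0.850356)
ΔE = 0.528 eV

Since this is positive, energy must be absorbed (photon absorption).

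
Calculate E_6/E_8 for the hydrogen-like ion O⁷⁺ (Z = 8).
1.78

Using E_n = -13.6057 Z² / n² eV with Z = 8:

E_6 = -13.6057 × 8² / 6² = -870.7648 / 36 = -24.18791111 eV
E_8 = -13.6057 × 8² / 8² = -870.7648 / 64 = -13.60570000 eV

The ratio is:
E_6/E_8 = (-24.18791111) / (-13.60570000)
E_6/E_8 = (-870.7648/36) / (-870.7648/64)
E_6/E_8 = 64/36
E_6/E_8 = 1.78
(Note: the Z² factors cancel in the ratio.)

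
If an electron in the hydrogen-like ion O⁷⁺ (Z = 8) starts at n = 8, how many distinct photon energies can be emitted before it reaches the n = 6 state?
3

The electron can occupy levels n = 6, 7, ..., 8 during de-excitation — that is m = 8 - 6 + 1 = 3 distinct levels.

The number of distinct spectral lines equals the number of ways to choose 2 of these m levels (each pair gives one possible emission transition):

Number of lines = m(m-1)/2 = 3×2/2 = 3

These correspond to all possible transitions between the 3 levels:
8 → 7, 8 → 6, 7 → 6

Each transition produces a photon with a unique energy (and thus wavelength). This count does not depend on Z.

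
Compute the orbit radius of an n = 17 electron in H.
15.2932 nm (or 152.9322 Å)

The Bohr radius formula is:
r_n = n² a₀ / Z

where a₀ = 0.0529177 nm is the Bohr radius.

For H (Z = 1) at n = 17:
r_17 = 17² × 0.0529177 nm / 1
r_17 = 289 × 0.0529177 nm / 1
r_17 = 15.29322 nm / 1
r_17 = 15.2932 nm

The electron orbits at approximately 15.2932 nm from the nucleus.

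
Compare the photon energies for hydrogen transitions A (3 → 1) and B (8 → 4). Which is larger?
3 → 1

Calculate the energy for each transition:

Transition 3 → 1:
ΔE₁ = |E_1 - E_3| = |-13.6057/1² - (-13.6057/3²)|
ΔE₁ = |-13.6057000000 - (-1.5117444444)| = 12.0939556 eV

Transition 8 → 4:
ΔE₂ = |E_4 - E_8| = |-13.6057/4² - (-13.6057/8²)|
ΔE₂ = |-0.8503562500 - (-0.2125890625)| = 0.6377672 eV

Since 12.0939556 eV > 0.6377672 eV, the transition 3 → 1 emits the more energetic photon.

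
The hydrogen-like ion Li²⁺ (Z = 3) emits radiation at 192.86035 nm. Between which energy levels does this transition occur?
n = 10 → n = 4

First, find the photon energy from the wavelength (hc = 1239.84 eV·nm):
E = hc/λ = 1239.84 eV·nm / 192.86035 nm = 6.4286931 eV

The energy levels of Li²⁺ satisfy E_n = -13.6057 × 3² / n² eV, so an emission n_i → n_f releases
ΔE = 13.6057 × 3² × (1/n_f² − 1/n_i²) eV.

Setting ΔE equal to the photon energy:
1/n_f² − 1/n_i² = 6.4286931 / (13.6057 × 3²) = 0.052499999

Since 1/n_i² must be positive, we need 1/n_f² > 0.052499999, i.e. n_f ≤ 4. For each allowed n_f, solve n_i = (1/n_f² − 0.052499999)^(−1/2) and check whether it is a whole number:
  n_f = 1: 1/n_i² = 1.000000000 − 0.052499999 = 0.947500001 → n_i = 1.027  (not an integer) ✗
  n_f = 2: 1/n_i² = 0.250000000 − 0.052499999 = 0.197500001 → n_i = 2.250  (not an integer) ✗
  n_f = 3: 1/n_i² = 0.111111111 − 0.052499999 = 0.058611112 → n_i = 4.131  (not an integer) ✗
  n_f = 4: 1/n_i² = 0.062500000 − 0.052499999 = 0.010000001 → n_i = 10.000  → integer, n_i = 10 ✓

Only n_f = 4 gives an integer upper level, n_i = 10.

The transition is from n = 10 to n = 4 (emission).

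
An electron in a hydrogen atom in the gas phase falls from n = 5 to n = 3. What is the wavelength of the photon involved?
1281.467 nm

First, find the transition energy using E_n = -13.6057 / n² eV:
E_5 = -13.6057 / 5² = -0.544228000 eV
E_3 = -13.6057 / 3² = -1.511744444 eV

Photon energy: |ΔE| = |E_3 - E_5| = 0.967516444 eV

Convert to wavelength using E = hc/λ with hc = 1239.84 eV·nm:
λ = hc/E = 1239.84 eV·nm / 0.967516444 eV
λ = 1281.467 nm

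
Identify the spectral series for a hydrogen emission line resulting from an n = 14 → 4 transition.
Brackett series

The spectral series in hydrogen are named based on the final (lower) energy level:
- Lyman series: n_final = 1 (ultraviolet)
- Balmer series: n_final = 2 (visible/near-UV)
- Paschen series: n_final = 3 (infrared)
- Brackett series: n_final = 4 (infrared)
- Pfund series: n_final = 5 (far infrared)

Since this transition ends at n = 4, it belongs to the Brackett series.

For reference, this 14 → 4 line has photon energy
ΔE = 13.6057 eV × (1/4² - 1/14²) = 0.78093941327 eV,
corresponding to wavelength λ = hc/ΔE = 1239.84 eV·nm / 0.78093941327 eV = 1587.62636 nm in the infrared region.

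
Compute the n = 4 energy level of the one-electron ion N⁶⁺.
-41.66746 eV

For hydrogen-like ions, the energy levels scale with Z²:
E_n = -13.6057 Z² / n² eV

For N⁶⁺ (Z = 7) at n = 4:
E_4 = -13.6057 × 7² / 4²
E_4 = -13.6057 × 49 / 16
E_4 = -666.6793 / 16
E_4 = -41.66746 eV

The energy is 49 times more negative than hydrogen at the same n due to the stronger nuclear charge.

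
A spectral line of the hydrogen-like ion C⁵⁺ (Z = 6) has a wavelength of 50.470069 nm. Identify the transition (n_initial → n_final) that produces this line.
n = 9 → n = 4

First, find the photon energy from the wavelength (hc = 1239.84 eV·nm):
E = hc/λ = 1239.84 eV·nm / 50.470069 nm = 24.565847 eV

The energy levels of C⁵⁺ satisfy E_n = -13.6057 × 6² / n² eV, so an emission n_i → n_f releases
ΔE = 13.6057 × 6² × (1/n_f² − 1/n_i²) eV.

Setting ΔE equal to the photon energy:
1/n_f² − 1/n_i² = 24.565847 / (13.6057 × 6²) = 0.050154321

Since 1/n_i² must be positive, we need 1/n_f² > 0.050154321, i.e. n_f ≤ 4. For each allowed n_f, solve n_i = (1/n_f² − 0.050154321)^(−1/2) and check whether it is a whole number:
  n_f = 1: 1/n_i² = 1.000000000 − 0.050154321 = 0.949845679 → n_i = 1.026  (not an integer) ✗
  n_f = 2: 1/n_i² = 0.250000000 − 0.050154321 = 0.199845679 → n_i = 2.237  (not an integer) ✗
  n_f = 3: 1/n_i² = 0.111111111 − 0.050154321 = 0.060956790 → n_i = 4.050  (not an integer) ✗
  n_f = 4: 1/n_i² = 0.062500000 − 0.050154321 = 0.012345679 → n_i = 9.000  → integer, n_i = 9 ✓

Only n_f = 4 gives an integer upper level, n_i = 9.

The transition is from n = 9 to n = 4 (emission).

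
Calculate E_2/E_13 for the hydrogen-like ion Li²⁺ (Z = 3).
42.250000

Using E_n = -13.6057 Z² / n² eV with Z = 3:

E_2 = -13.6057 × 3² / 2² = -122.4513 / 4 = -30.612825000000 eV
E_13 = -13.6057 × 3² / 13² = -122.4513 / 169 = -0.724563905325 eV

The ratio is:
E_2/E_13 = (-30.612825000000) / (-0.724563905325)
E_2/E_13 = (-122.4513/4) / (-122.4513/169)
E_2/E_13 = 169/4
E_2/E_13 = 42.250000
(Note: the Z² factors cancel in the ratio.)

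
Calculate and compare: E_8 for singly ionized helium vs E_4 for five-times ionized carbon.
C⁵⁺ at n = 4 (E = -30.61283 eV)

Using E_n = -13.6057 Z² / n² eV:

He⁺ (Z = 2) at n = 8:
E = -13.6057 × 2² / 8² = -13.6057 × 4 / 64 = -0.85035625 eV

C⁵⁺ (Z = 6) at n = 4:
E = -13.6057 × 6² / 4² = -13.6057 × 36 / 16 = -30.61282500 eV

Since -30.61282500 eV < -0.85035625 eV,
C⁵⁺ at n = 4 is more tightly bound (requires more energy to ionize).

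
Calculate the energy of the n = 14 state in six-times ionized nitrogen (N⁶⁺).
-3.4014 eV

For hydrogen-like ions, the energy levels scale with Z²:
E_n = -13.6057 Z² / n² eV

For N⁶⁺ (Z = 7) at n = 14:
E_14 = -13.6057 × 7² / 14²
E_14 = -13.6057 × 49 / 196
E_14 = -666.6793 / 196
E_14 = -3.4014 eV

The energy is 49 times more negative than hydrogen at the same n due to the stronger nuclear charge.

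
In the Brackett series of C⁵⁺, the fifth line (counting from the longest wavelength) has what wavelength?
50.47 nm

The lines of a series are numbered from the longest wavelength (smallest ΔE) outward; the fifth line is the transition from n = n_f + 5 to n_f.
The Brackett series has all transitions ending at n_f = 4.

For C⁵⁺ (Z = 6), the fifth line (ε-line) is the jump from n = 9 to n = 4:
E_9 = -13.6057 × 6² / 9² = -6.0470 eV
E_4 = -13.6057 × 6² / 4² = -30.6128 eV
ΔE = E_9 - E_4 = 24.5658 eV

λ = hc/E = 1239.84 eV·nm / 24.5658 eV
λ = 50.47 nm

This is the ε-line of the Brackett series in C⁵⁺.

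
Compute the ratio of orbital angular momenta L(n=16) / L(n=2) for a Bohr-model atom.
8.0000

In the Bohr model, L_n = nℏ, so the ratio is purely the ratio of quantum numbers:

L_16/L_2 = 16ℏ / 2ℏ = 16/2 = 8.0000

The angular momentum scales linearly with n.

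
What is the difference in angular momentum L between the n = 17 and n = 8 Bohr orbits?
9.4911e-34 J·s (or 9ℏ)

In the Bohr model, L_n = nℏ where ℏ = 1.054572e-34 J·s.

L_17 = 17ℏ = 1.792772e-33 J·s
L_8 = 8ℏ = 8.436576e-34 J·s

ΔL = L_17 - L_8 = (17 - 8)ℏ = 9ℏ
ΔL = 9 × 1.054572e-34 J·s = 9.4911e-34 J·s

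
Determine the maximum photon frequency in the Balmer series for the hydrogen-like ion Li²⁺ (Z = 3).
7.40215e+15 Hz

The series limit corresponds to the transition from n = ∞ to n = 2.
This is the highest energy (shortest wavelength) transition in the Balmer series.

E_∞ = 0 eV
E_2 = -13.6057 × 3² / 2² = -30.6128250 eV

Energy at series limit:
ΔE = E_∞ - E_2 = 0 - (-30.6128250) = 30.6128250 eV
E = 30.6128250 eV × (1.602177 × 10⁻¹⁹ J/eV) = 4.9047164e-18 J
f = E/h = 4.9047164e-18 J / (6.62607 × 10⁻³⁴ J·s) = 7.40215e+15 Hz

This energy equals the ionization energy from the n = 2 state of Li²⁺.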